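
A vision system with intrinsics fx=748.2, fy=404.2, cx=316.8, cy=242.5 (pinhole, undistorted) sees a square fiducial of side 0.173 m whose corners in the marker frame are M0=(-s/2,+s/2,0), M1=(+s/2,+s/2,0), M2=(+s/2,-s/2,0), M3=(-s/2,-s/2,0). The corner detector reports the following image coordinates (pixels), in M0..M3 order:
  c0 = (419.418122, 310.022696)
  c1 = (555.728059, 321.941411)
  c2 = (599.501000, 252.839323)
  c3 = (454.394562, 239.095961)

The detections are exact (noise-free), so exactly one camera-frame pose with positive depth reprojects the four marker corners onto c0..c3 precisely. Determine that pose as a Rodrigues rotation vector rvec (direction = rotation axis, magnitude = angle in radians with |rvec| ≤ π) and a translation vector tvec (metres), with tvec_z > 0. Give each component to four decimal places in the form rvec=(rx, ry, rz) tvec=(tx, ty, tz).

Intrinsics K: fx=748.2, fy=404.2, cx=316.8, cy=242.5
Marker side s = 0.173 m; corners in marker frame (Z=0):
  M0 = (-0.0865, +0.0865, 0)
  M1 = (+0.0865, +0.0865, 0)
  M2 = (+0.0865, -0.0865, 0)
  M3 = (-0.0865, -0.0865, 0)
Detected image corners:
  c0 = (419.418122, 310.022696) px
  c1 = (555.728059, 321.941411) px
  c2 = (599.501000, 252.839323) px
  c3 = (454.394562, 239.095961) px
Planar DLT: solve 8×8 A·h = b for H (H[2,2]=1):
  H  [+853.23065 -33.07216 +507.09545]
  H  [+96.55483 +512.51865 +282.18171]
  H  [+0.08030 +0.38383 +1.00000]
B = K⁻¹H; ‖b₁‖=1.125561, ‖b₂‖=1.125561; λ = 2/(‖b₁‖+‖b₂‖) = 0.888446, sign → tz>0 ⇒ λ=+0.888446
r₁ = λ·B[:,0] = (+0.98296,+0.16943,+0.07134); r₂ = λ·B[:,1] = (-0.18366,+0.92194,+0.34102)
r₃ = r₁×r₂ = (-0.00799,-0.34831,+0.93735); SVD([r₁ r₂ r₃]) → R = UVᵀ:
  R  [+0.98296 -0.18366 -0.00799]
  R  [+0.16943 +0.92194 -0.34831]
  R  [+0.07134 +0.34102 +0.93735]
t = (+0.22597, +0.08722, +0.88845) m
tr R = 2.842245; θ = arccos((tr R − 1)/2) = 0.399842 rad = 22.909°
axis k = ((R−Rᵀ)₃₂, (R−Rᵀ)₁₃, (R−Rᵀ)₂₁) / (2 sinθ) = (+0.885397, -0.101903, +0.453528)
rvec = θ·k = (+0.354019, -0.040745, +0.181340)

rvec=(0.3540, -0.0407, 0.1813) tvec=(0.2260, 0.0872, 0.8884)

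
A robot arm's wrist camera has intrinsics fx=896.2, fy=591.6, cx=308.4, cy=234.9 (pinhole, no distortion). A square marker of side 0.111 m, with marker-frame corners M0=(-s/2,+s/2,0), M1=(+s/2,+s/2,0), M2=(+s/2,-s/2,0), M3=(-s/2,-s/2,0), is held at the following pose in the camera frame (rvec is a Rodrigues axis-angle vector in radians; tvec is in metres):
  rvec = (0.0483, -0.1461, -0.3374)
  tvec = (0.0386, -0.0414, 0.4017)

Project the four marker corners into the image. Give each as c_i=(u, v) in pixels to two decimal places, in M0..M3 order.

Intrinsics K: fx=896.2, fy=591.6, cx=308.4, cy=234.9
Marker side s = 0.111 m; corners in marker frame (Z=0):
  M0 = (-0.0555, +0.0555, 0)
  M1 = (+0.0555, +0.0555, 0)
  M2 = (+0.0555, -0.0555, 0)
  M3 = (-0.0555, -0.0555, 0)
rvec = (0.0483, -0.1461, -0.3374), |rvec| = θ = 0.37083 rad = 21.247°
Rodrigues: sinθ=0.36239, 1−cosθ=0.06797; R = I + sinθ·[k]× + (1−cosθ)·[k]×²:
    [+0.93318 +0.32623 -0.15083]
    [-0.33321 +0.94258 -0.02283]
    [+0.13472 +0.07157 +0.98830]
t = (0.0386, -0.0414, 0.4017) m
M0: Pc = R·M0+t = (+0.00491, +0.02941, +0.39820); u = 896.2·(+0.00491)/0.39820 + 308.4 = 319.4607, v = 591.6·(+0.02941)/0.39820 + 234.9 = 278.5887
M1: Pc = R·M1+t = (+0.10850, -0.00758, +0.41315); u = 896.2·(+0.10850)/0.41315 + 308.4 = 543.7517, v = 591.6·(-0.00758)/0.41315 + 234.9 = 224.0459
M2: Pc = R·M2+t = (+0.07229, -0.11221, +0.40520); u = 896.2·(+0.07229)/0.40520 + 308.4 = 468.2754, v = 591.6·(-0.11221)/0.40520 + 234.9 = 71.0790
M3: Pc = R·M3+t = (-0.03130, -0.07522, +0.39025); u = 896.2·(-0.03130)/0.39025 + 308.4 = 236.5267, v = 591.6·(-0.07522)/0.39025 + 234.9 = 120.8705

c0=(319.46, 278.59) c1=(543.75, 224.05) c2=(468.28, 71.08) c3=(236.53, 120.87)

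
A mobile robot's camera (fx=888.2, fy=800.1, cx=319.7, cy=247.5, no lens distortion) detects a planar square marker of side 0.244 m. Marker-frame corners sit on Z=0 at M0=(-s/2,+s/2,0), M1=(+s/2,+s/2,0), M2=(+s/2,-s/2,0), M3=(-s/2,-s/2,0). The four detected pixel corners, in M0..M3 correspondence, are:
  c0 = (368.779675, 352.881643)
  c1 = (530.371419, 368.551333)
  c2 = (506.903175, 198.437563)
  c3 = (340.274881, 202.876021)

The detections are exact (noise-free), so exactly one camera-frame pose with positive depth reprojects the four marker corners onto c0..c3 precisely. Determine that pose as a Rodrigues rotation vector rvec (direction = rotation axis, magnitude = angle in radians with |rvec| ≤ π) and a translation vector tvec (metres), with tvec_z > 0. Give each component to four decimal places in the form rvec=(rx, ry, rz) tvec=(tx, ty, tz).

Intrinsics K: fx=888.2, fy=800.1, cx=319.7, cy=247.5
Marker side s = 0.244 m; corners in marker frame (Z=0):
  M0 = (-0.1220, +0.1220, 0)
  M1 = (+0.1220, +0.1220, 0)
  M2 = (+0.1220, -0.1220, 0)
  M3 = (-0.1220, -0.1220, 0)
Detected image corners:
  c0 = (368.779675, 352.881643) px
  c1 = (530.371419, 368.551333) px
  c2 = (506.903175, 198.437563) px
  c3 = (340.274881, 202.876021) px
Planar DLT: solve 8×8 A·h = b for H (H[2,2]=1):
  H  [+444.34191 +198.17237 +431.68528]
  H  [-122.50816 +711.87104 +282.54315]
  H  [-0.52219 +0.20847 +1.00000]
B = K⁻¹H; ‖b₁‖=0.863950, ‖b₂‖=0.863950; λ = 2/(‖b₁‖+‖b₂‖) = 1.157474, sign → tz>0 ⇒ λ=+1.157474
r₁ = λ·B[:,0] = (+0.79661,+0.00974,-0.60442); r₂ = λ·B[:,1] = (+0.17140,+0.95520,+0.24129)
r₃ = r₁×r₂ = (+0.57969,-0.29581,+0.75925); SVD([r₁ r₂ r₃]) → R = UVᵀ:
  R  [+0.79661 +0.17140 +0.57969]
  R  [+0.00974 +0.95520 -0.29581]
  R  [-0.60442 +0.24129 +0.75925]
t = (+0.14594, +0.05070, +1.15747) m
tr R = 2.511050; θ = arccos((tr R − 1)/2) = 0.714341 rad = 40.929°
axis k = ((R−Rᵀ)₃₂, (R−Rᵀ)₁₃, (R−Rᵀ)₂₁) / (2 sinθ) = (+0.409932, +0.903733, -0.123382)
rvec = θ·k = (+0.292831, +0.645573, -0.088137)

rvec=(0.2928, 0.6456, -0.0881) tvec=(0.1459, 0.0507, 1.1575)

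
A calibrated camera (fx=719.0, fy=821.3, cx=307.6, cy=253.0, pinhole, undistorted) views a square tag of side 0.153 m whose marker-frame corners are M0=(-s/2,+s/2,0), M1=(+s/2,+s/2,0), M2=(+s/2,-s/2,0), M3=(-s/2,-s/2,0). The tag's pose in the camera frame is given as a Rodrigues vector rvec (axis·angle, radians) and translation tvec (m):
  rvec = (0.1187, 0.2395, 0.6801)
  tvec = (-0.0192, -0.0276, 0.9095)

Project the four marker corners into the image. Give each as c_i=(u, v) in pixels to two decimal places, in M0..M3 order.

Intrinsics K: fx=719.0, fy=821.3, cx=307.6, cy=253.0
Marker side s = 0.153 m; corners in marker frame (Z=0):
  M0 = (-0.0765, +0.0765, 0)
  M1 = (+0.0765, +0.0765, 0)
  M2 = (+0.0765, -0.0765, 0)
  M3 = (-0.0765, -0.0765, 0)
rvec = (0.1187, 0.2395, 0.6801), |rvec| = θ = 0.73074 rad = 41.869°
Rodrigues: sinθ=0.66742, 1−cosθ=0.25532; R = I + sinθ·[k]× + (1−cosθ)·[k]×²:
    [+0.75142 -0.60758 +0.25735]
    [+0.63476 +0.77210 -0.03053]
    [-0.18015 +0.18630 +0.96584]
t = (-0.0192, -0.0276, 0.9095) m
M0: Pc = R·M0+t = (-0.12316, -0.01709, +0.93753); u = 719.0·(-0.12316)/0.93753 + 307.6 = 213.1457, v = 821.3·(-0.01709)/0.93753 + 253.0 = 238.0260
M1: Pc = R·M1+t = (-0.00820, +0.08003, +0.90997); u = 719.0·(-0.00820)/0.90997 + 307.6 = 301.1239, v = 821.3·(+0.08003)/0.90997 + 253.0 = 325.2273
M2: Pc = R·M2+t = (+0.08476, -0.03811, +0.88147); u = 719.0·(+0.08476)/0.88147 + 307.6 = 376.7398, v = 821.3·(-0.03811)/0.88147 + 253.0 = 217.4943
M3: Pc = R·M3+t = (-0.03020, -0.13523, +0.90903); u = 719.0·(-0.03020)/0.90903 + 307.6 = 283.7102, v = 821.3·(-0.13523)/0.90903 + 253.0 = 130.8252

c0=(213.15, 238.03) c1=(301.12, 325.23) c2=(376.74, 217.49) c3=(283.71, 130.83)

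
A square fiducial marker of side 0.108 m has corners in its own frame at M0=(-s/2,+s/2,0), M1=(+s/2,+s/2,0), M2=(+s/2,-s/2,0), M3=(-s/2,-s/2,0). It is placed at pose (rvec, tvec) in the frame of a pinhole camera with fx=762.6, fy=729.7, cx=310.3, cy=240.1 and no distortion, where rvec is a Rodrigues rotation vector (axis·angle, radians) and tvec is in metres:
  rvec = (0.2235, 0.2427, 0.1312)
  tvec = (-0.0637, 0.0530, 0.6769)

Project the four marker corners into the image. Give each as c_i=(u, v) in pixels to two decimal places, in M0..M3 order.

Intrinsics K: fx=762.6, fy=729.7, cx=310.3, cy=240.1
Marker side s = 0.108 m; corners in marker frame (Z=0):
  M0 = (-0.0540, +0.0540, 0)
  M1 = (+0.0540, +0.0540, 0)
  M2 = (+0.0540, -0.0540, 0)
  M3 = (-0.0540, -0.0540, 0)
rvec = (0.2235, 0.2427, 0.1312), |rvec| = θ = 0.35506 rad = 20.344°
Rodrigues: sinθ=0.34765, 1−cosθ=0.06238; R = I + sinθ·[k]× + (1−cosθ)·[k]×²:
    [+0.96234 -0.10162 +0.25214]
    [+0.15530 +0.96677 -0.20308]
    [-0.22312 +0.23459 +0.94614]
t = (-0.0637, 0.0530, 0.6769) m
M0: Pc = R·M0+t = (-0.12115, +0.09682, +0.70162); u = 762.6·(-0.12115)/0.70162 + 310.3 = 178.6155, v = 729.7·(+0.09682)/0.70162 + 240.1 = 340.7948
M1: Pc = R·M1+t = (-0.01722, +0.11359, +0.67752); u = 762.6·(-0.01722)/0.67752 + 310.3 = 290.9161, v = 729.7·(+0.11359)/0.67752 + 240.1 = 362.4402
M2: Pc = R·M2+t = (-0.00625, +0.00918, +0.65218); u = 762.6·(-0.00625)/0.65218 + 310.3 = 302.9965, v = 729.7·(+0.00918)/0.65218 + 240.1 = 250.3718
M3: Pc = R·M3+t = (-0.11018, -0.00759, +0.67628); u = 762.6·(-0.11018)/0.67628 + 310.3 = 186.0583, v = 729.7·(-0.00759)/0.67628 + 240.1 = 231.9087

c0=(178.62, 340.79) c1=(290.92, 362.44) c2=(303.00, 250.37) c3=(186.06, 231.91)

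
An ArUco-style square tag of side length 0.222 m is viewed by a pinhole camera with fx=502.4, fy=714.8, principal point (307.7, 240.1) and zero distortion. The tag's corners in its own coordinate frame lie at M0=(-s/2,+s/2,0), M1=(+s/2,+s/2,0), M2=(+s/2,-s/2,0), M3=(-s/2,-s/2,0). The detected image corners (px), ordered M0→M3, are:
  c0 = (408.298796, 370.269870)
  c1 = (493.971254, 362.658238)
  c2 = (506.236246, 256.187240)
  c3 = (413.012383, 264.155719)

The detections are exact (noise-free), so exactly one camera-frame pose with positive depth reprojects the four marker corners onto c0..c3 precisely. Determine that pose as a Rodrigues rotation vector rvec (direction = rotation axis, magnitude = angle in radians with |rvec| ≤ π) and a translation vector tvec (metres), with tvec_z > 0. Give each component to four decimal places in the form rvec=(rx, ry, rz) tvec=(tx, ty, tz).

Intrinsics K: fx=502.4, fy=714.8, cx=307.7, cy=240.1
Marker side s = 0.222 m; corners in marker frame (Z=0):
  M0 = (-0.1110, +0.1110, 0)
  M1 = (+0.1110, +0.1110, 0)
  M2 = (+0.1110, -0.1110, 0)
  M3 = (-0.1110, -0.1110, 0)
Detected image corners:
  c0 = (408.298796, 370.269870) px
  c1 = (493.971254, 362.658238) px
  c2 = (506.236246, 256.187240) px
  c3 = (413.012383, 264.155719) px
Planar DLT: solve 8×8 A·h = b for H (H[2,2]=1):
  H  [+408.04512 +135.46226 +455.26365]
  H  [-31.03426 +598.32670 +315.56277]
  H  [+0.01284 +0.38150 +1.00000]
B = K⁻¹H; ‖b₁‖=0.805847, ‖b₂‖=0.805847; λ = 2/(‖b₁‖+‖b₂‖) = 1.240931, sign → tz>0 ⇒ λ=+1.240931
r₁ = λ·B[:,0] = (+0.99812,-0.05923,+0.01593); r₂ = λ·B[:,1] = (+0.04465,+0.87971,+0.47341)
r₃ = r₁×r₂ = (-0.04205,-0.47181,+0.88070); SVD([r₁ r₂ r₃]) → R = UVᵀ:
  R  [+0.99812 +0.04465 -0.04205]
  R  [-0.05923 +0.87971 -0.47181]
  R  [+0.01593 +0.47341 +0.88070]
t = (+0.36448, +0.13101, +1.24093) m
tr R = 2.758522; θ = arccos((tr R − 1)/2) = 0.496487 rad = 28.447°
axis k = ((R−Rᵀ)₃₂, (R−Rᵀ)₁₃, (R−Rᵀ)₂₁) / (2 sinθ) = (+0.992173, -0.060863, -0.109033)
rvec = θ·k = (+0.492601, -0.030218, -0.054134)

rvec=(0.4926, -0.0302, -0.0541) tvec=(0.3645, 0.1310, 1.2409)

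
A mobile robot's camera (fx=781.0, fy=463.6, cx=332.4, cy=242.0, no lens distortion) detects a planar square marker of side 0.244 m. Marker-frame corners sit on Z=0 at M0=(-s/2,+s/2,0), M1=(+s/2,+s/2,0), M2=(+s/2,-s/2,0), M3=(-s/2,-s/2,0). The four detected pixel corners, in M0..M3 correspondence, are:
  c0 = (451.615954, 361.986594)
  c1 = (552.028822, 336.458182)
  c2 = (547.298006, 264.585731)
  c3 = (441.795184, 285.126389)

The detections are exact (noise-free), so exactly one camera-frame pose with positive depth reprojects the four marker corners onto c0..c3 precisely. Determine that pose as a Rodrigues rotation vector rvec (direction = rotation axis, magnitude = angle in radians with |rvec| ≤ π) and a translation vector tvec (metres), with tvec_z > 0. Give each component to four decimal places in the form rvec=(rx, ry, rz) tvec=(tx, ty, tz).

rvec=(0.2220, -0.5119, -0.1713) tvec=(0.3025, 0.2136, 1.4069)

Intrinsics K: fx=781.0, fy=463.6, cx=332.4, cy=242.0
Marker side s = 0.244 m; corners in marker frame (Z=0):
  M0 = (-0.1220, +0.1220, 0)
  M1 = (+0.1220, +0.1220, 0)
  M2 = (+0.1220, -0.1220, 0)
  M3 = (-0.1220, -0.1220, 0)
Detected image corners:
  c0 = (451.615954, 361.986594) px
  c1 = (552.028822, 336.458182) px
  c2 = (547.298006, 264.585731) px
  c3 = (441.795184, 285.126389) px
Planar DLT: solve 8×8 A·h = b for H (H[2,2]=1):
  H  [+586.33189 +118.70440 +500.33912]
  H  [+8.47131 +360.30510 +312.38817]
  H  [+0.33040 +0.17926 +1.00000]
B = K⁻¹H; ‖b₁‖=0.710769, ‖b₂‖=0.710769; λ = 2/(‖b₁‖+‖b₂‖) = 1.406926, sign → tz>0 ⇒ λ=+1.406926
r₁ = λ·B[:,0] = (+0.85840,-0.21695,+0.46485); r₂ = λ·B[:,1] = (+0.10650,+0.96179,+0.25221)
r₃ = r₁×r₂ = (-0.50181,-0.16699,+0.84871); SVD([r₁ r₂ r₃]) → R = UVᵀ:
  R  [+0.85840 +0.10650 -0.50181]
  R  [-0.21695 +0.96179 -0.16699]
  R  [+0.46485 +0.25221 +0.84871]
t = (+0.30253, +0.21361, +1.40693) m
tr R = 2.668899; θ = arccos((tr R − 1)/2) = 0.583664 rad = 33.441°
axis k = ((R−Rᵀ)₃₂, (R−Rᵀ)₁₃, (R−Rᵀ)₂₁) / (2 sinθ) = (+0.380342, -0.877053, -0.293459)
rvec = θ·k = (+0.221991, -0.511904, -0.171281)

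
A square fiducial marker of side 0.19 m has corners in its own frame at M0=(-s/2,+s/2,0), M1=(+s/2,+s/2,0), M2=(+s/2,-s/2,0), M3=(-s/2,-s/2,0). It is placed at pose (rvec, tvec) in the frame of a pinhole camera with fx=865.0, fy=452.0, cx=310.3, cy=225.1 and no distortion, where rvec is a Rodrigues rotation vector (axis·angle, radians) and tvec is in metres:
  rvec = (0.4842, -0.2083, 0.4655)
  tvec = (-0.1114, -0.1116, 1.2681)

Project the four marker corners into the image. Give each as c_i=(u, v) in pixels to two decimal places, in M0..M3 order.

Intrinsics K: fx=865.0, fy=452.0, cx=310.3, cy=225.1
Marker side s = 0.19 m; corners in marker frame (Z=0):
  M0 = (-0.0950, +0.0950, 0)
  M1 = (+0.0950, +0.0950, 0)
  M2 = (+0.0950, -0.0950, 0)
  M3 = (-0.0950, -0.0950, 0)
rvec = (0.4842, -0.2083, 0.4655), |rvec| = θ = 0.70323 rad = 40.292°
Rodrigues: sinθ=0.64668, 1−cosθ=0.23724; R = I + sinθ·[k]× + (1−cosθ)·[k]×²:
    [+0.87523 -0.47646 -0.08342]
    [+0.37969 +0.78357 -0.49178]
    [+0.29968 +0.39875 +0.86671]
t = (-0.1114, -0.1116, 1.2681) m
M0: Pc = R·M0+t = (-0.23981, -0.07323, +1.27751); u = 865.0·(-0.23981)/1.27751 + 310.3 = 147.9250, v = 452.0·(-0.07323)/1.27751 + 225.1 = 199.1901
M1: Pc = R·M1+t = (-0.07352, -0.00109, +1.33445); u = 865.0·(-0.07352)/1.33445 + 310.3 = 262.6463, v = 452.0·(-0.00109)/1.33445 + 225.1 = 224.7307
M2: Pc = R·M2+t = (+0.01701, -0.14997, +1.25869); u = 865.0·(+0.01701)/1.25869 + 310.3 = 321.9899, v = 452.0·(-0.14997)/1.25869 + 225.1 = 171.2454
M3: Pc = R·M3+t = (-0.14928, -0.22211, +1.20175); u = 865.0·(-0.14928)/1.20175 + 310.3 = 202.8479, v = 452.0·(-0.22211)/1.20175 + 225.1 = 141.5605

c0=(147.93, 199.19) c1=(262.65, 224.73) c2=(321.99, 171.25) c3=(202.85, 141.56)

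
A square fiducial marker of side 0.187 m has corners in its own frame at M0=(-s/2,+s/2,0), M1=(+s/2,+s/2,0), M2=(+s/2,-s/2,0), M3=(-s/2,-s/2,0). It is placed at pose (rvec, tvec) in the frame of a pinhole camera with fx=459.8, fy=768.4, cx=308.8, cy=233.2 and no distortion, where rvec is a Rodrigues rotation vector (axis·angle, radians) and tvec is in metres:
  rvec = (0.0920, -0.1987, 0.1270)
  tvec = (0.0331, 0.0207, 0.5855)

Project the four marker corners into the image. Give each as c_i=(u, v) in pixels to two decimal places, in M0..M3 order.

c0=(252.39, 369.98) c1=(392.54, 388.89) c2=(414.00, 155.01) c3=(271.62, 119.77)

Intrinsics K: fx=459.8, fy=768.4, cx=308.8, cy=233.2
Marker side s = 0.187 m; corners in marker frame (Z=0):
  M0 = (-0.0935, +0.0935, 0)
  M1 = (+0.0935, +0.0935, 0)
  M2 = (+0.0935, -0.0935, 0)
  M3 = (-0.0935, -0.0935, 0)
rvec = (0.0920, -0.1987, 0.1270), |rvec| = θ = 0.25313 rad = 14.503°
Rodrigues: sinθ=0.25044, 1−cosθ=0.03187; R = I + sinθ·[k]× + (1−cosθ)·[k]×²:
    [+0.97234 -0.13474 -0.19077]
    [+0.11656 +0.98777 -0.10357]
    [+0.20240 +0.07847 +0.97615]
t = (0.0331, 0.0207, 0.5855) m
M0: Pc = R·M0+t = (-0.07041, +0.10216, +0.57391); u = 459.8·(-0.07041)/0.57391 + 308.8 = 252.3881, v = 768.4·(+0.10216)/0.57391 + 233.2 = 369.9777
M1: Pc = R·M1+t = (+0.11142, +0.12395, +0.61176); u = 459.8·(+0.11142)/0.61176 + 308.8 = 392.5403, v = 768.4·(+0.12395)/0.61176 + 233.2 = 388.8925
M2: Pc = R·M2+t = (+0.13661, -0.06076, +0.59709); u = 459.8·(+0.13661)/0.59709 + 308.8 = 414.0012, v = 768.4·(-0.06076)/0.59709 + 233.2 = 155.0092
M3: Pc = R·M3+t = (-0.04522, -0.08255, +0.55924); u = 459.8·(-0.04522)/0.55924 + 308.8 = 271.6240, v = 768.4·(-0.08255)/0.55924 + 233.2 = 119.7694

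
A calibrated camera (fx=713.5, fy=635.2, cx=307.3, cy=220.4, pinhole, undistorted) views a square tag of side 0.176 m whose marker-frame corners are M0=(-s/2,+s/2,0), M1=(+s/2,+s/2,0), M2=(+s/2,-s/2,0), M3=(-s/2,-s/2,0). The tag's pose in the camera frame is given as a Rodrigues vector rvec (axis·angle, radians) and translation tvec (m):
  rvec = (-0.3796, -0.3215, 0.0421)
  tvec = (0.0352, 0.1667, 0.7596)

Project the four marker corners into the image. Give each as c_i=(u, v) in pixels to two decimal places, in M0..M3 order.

c0=(259.88, 437.65) c1=(421.30, 437.26) c2=(409.24, 293.18) c3=(260.74, 283.59)

Intrinsics K: fx=713.5, fy=635.2, cx=307.3, cy=220.4
Marker side s = 0.176 m; corners in marker frame (Z=0):
  M0 = (-0.0880, +0.0880, 0)
  M1 = (+0.0880, +0.0880, 0)
  M2 = (+0.0880, -0.0880, 0)
  M3 = (-0.0880, -0.0880, 0)
rvec = (-0.3796, -0.3215, 0.0421), |rvec| = θ = 0.49923 rad = 28.604°
Rodrigues: sinθ=0.47875, 1−cosθ=0.12205; R = I + sinθ·[k]× + (1−cosθ)·[k]×²:
    [+0.94852 +0.01939 -0.31614]
    [+0.10014 +0.92857 +0.35740]
    [+0.30048 -0.37066 +0.87882]
t = (0.0352, 0.1667, 0.7596) m
M0: Pc = R·M0+t = (-0.04656, +0.23960, +0.70054); u = 713.5·(-0.04656)/0.70054 + 307.3 = 259.8756, v = 635.2·(+0.23960)/0.70054 + 220.4 = 437.6542
M1: Pc = R·M1+t = (+0.12038, +0.25723, +0.75342); u = 713.5·(+0.12038)/0.75342 + 307.3 = 421.2969, v = 635.2·(+0.25723)/0.75342 + 220.4 = 437.2630
M2: Pc = R·M2+t = (+0.11696, +0.09380, +0.81866); u = 713.5·(+0.11696)/0.81866 + 307.3 = 409.2386, v = 635.2·(+0.09380)/0.81866 + 220.4 = 293.1781
M3: Pc = R·M3+t = (-0.04998, +0.07617, +0.76578); u = 713.5·(-0.04998)/0.76578 + 307.3 = 260.7358, v = 635.2·(+0.07617)/0.76578 + 220.4 = 283.5853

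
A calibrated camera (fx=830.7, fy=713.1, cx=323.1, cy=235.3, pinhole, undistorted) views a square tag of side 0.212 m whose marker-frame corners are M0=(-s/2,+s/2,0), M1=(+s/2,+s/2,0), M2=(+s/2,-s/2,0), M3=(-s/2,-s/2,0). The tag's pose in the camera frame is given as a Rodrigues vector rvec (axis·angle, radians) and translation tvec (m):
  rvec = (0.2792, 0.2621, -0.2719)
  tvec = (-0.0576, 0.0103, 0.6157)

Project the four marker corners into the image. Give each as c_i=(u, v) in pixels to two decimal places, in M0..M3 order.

c0=(168.90, 375.92) c1=(421.95, 334.04) c2=(337.04, 93.02) c3=(72.18, 162.07)

Intrinsics K: fx=830.7, fy=713.1, cx=323.1, cy=235.3
Marker side s = 0.212 m; corners in marker frame (Z=0):
  M0 = (-0.1060, +0.1060, 0)
  M1 = (+0.1060, +0.1060, 0)
  M2 = (+0.1060, -0.1060, 0)
  M3 = (-0.1060, -0.1060, 0)
rvec = (0.2792, 0.2621, -0.2719), |rvec| = θ = 0.46966 rad = 26.909°
Rodrigues: sinθ=0.45258, 1−cosθ=0.10828; R = I + sinθ·[k]× + (1−cosθ)·[k]×²:
    [+0.92999 +0.29794 +0.21531]
    [-0.22609 +0.92544 -0.30403]
    [-0.28983 +0.23407 +0.92801]
t = (-0.0576, 0.0103, 0.6157) m
M0: Pc = R·M0+t = (-0.12460, +0.13236, +0.67123); u = 830.7·(-0.12460)/0.67123 + 323.1 = 168.9014, v = 713.1·(+0.13236)/0.67123 + 235.3 = 375.9187
M1: Pc = R·M1+t = (+0.07256, +0.08443, +0.60979); u = 830.7·(+0.07256)/0.60979 + 323.1 = 421.9466, v = 713.1·(+0.08443)/0.60979 + 235.3 = 334.0359
M2: Pc = R·M2+t = (+0.00940, -0.11176, +0.56017); u = 830.7·(+0.00940)/0.56017 + 323.1 = 337.0362, v = 713.1·(-0.11176)/0.56017 + 235.3 = 93.0242
M3: Pc = R·M3+t = (-0.18776, -0.06383, +0.62161); u = 830.7·(-0.18776)/0.62161 + 323.1 = 72.1842, v = 713.1·(-0.06383)/0.62161 + 235.3 = 162.0740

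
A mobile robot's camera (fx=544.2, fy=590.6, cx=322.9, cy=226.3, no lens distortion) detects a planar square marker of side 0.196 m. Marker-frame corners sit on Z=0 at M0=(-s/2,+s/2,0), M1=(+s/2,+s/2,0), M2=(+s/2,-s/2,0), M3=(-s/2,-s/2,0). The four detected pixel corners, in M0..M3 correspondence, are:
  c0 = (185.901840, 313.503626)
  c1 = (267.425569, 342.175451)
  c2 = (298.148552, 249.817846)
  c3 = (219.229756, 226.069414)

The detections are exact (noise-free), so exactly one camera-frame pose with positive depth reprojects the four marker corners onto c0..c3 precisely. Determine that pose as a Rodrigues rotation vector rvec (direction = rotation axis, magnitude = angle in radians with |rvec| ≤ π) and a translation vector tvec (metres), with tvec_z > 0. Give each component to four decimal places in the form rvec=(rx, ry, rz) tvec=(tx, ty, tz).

rvec=(-0.3409, 0.2073, 0.2932) tvec=(-0.1775, 0.1120, 1.1975)

Intrinsics K: fx=544.2, fy=590.6, cx=322.9, cy=226.3
Marker side s = 0.196 m; corners in marker frame (Z=0):
  M0 = (-0.0980, +0.0980, 0)
  M1 = (+0.0980, +0.0980, 0)
  M2 = (+0.0980, -0.0980, 0)
  M3 = (-0.0980, -0.0980, 0)
Detected image corners:
  c0 = (185.901840, 313.503626) px
  c1 = (267.425569, 342.175451) px
  c2 = (298.148552, 249.817846) px
  c3 = (219.229756, 226.069414) px
Planar DLT: solve 8×8 A·h = b for H (H[2,2]=1):
  H  [+358.88998 -223.79153 +242.25232]
  H  [+74.85344 +388.14997 +281.53187]
  H  [-0.20703 -0.24832 +1.00000]
B = K⁻¹H; ‖b₁‖=0.835074, ‖b₂‖=0.835074; λ = 2/(‖b₁‖+‖b₂‖) = 1.197498, sign → tz>0 ⇒ λ=+1.197498
r₁ = λ·B[:,0] = (+0.93683,+0.24677,-0.24791); r₂ = λ·B[:,1] = (-0.31601,+0.90095,-0.29736)
r₃ = r₁×r₂ = (+0.14998,+0.35692,+0.92202); SVD([r₁ r₂ r₃]) → R = UVᵀ:
  R  [+0.93683 -0.31601 +0.14998]
  R  [+0.24677 +0.90095 +0.35692]
  R  [-0.24791 -0.29736 +0.92202]
t = (-0.17746, +0.11199, +1.19750) m
tr R = 2.759795; θ = arccos((tr R − 1)/2) = 0.495150 rad = 28.370°
axis k = ((R−Rᵀ)₃₂, (R−Rᵀ)₁₃, (R−Rᵀ)₂₁) / (2 sinθ) = (-0.688484, +0.418691, +0.592189)
rvec = θ·k = (-0.340902, +0.207315, +0.293222)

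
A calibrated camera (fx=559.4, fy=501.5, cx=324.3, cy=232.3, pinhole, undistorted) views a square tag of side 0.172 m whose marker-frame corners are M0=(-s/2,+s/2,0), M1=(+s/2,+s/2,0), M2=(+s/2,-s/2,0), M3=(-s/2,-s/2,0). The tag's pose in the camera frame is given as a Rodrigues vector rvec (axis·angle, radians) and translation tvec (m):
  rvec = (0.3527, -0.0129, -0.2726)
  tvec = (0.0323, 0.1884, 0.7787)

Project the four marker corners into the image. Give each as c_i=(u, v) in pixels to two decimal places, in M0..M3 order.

Intrinsics K: fx=559.4, fy=501.5, cx=324.3, cy=232.3
Marker side s = 0.172 m; corners in marker frame (Z=0):
  M0 = (-0.0860, +0.0860, 0)
  M1 = (+0.0860, +0.0860, 0)
  M2 = (+0.0860, -0.0860, 0)
  M3 = (-0.0860, -0.0860, 0)
rvec = (0.3527, -0.0129, -0.2726), |rvec| = θ = 0.44595 rad = 25.551°
Rodrigues: sinθ=0.43132, 1−cosθ=0.09780; R = I + sinθ·[k]× + (1−cosθ)·[k]×²:
    [+0.96337 +0.26142 -0.05976]
    [-0.26589 +0.90228 -0.33940]
    [-0.03480 +0.34285 +0.93874]
t = (0.0323, 0.1884, 0.7787) m
M0: Pc = R·M0+t = (-0.02807, +0.28886, +0.81118); u = 559.4·(-0.02807)/0.81118 + 324.3 = 304.9437, v = 501.5·(+0.28886)/0.81118 + 232.3 = 410.8855
M1: Pc = R·M1+t = (+0.13763, +0.24313, +0.80519); u = 559.4·(+0.13763)/0.80519 + 324.3 = 419.9186, v = 501.5·(+0.24313)/0.80519 + 232.3 = 383.7290
M2: Pc = R·M2+t = (+0.09267, +0.08794, +0.74622); u = 559.4·(+0.09267)/0.74622 + 324.3 = 393.7683, v = 501.5·(+0.08794)/0.74622 + 232.3 = 291.3984
M3: Pc = R·M3+t = (-0.07303, +0.13367, +0.75221); u = 559.4·(-0.07303)/0.75221 + 324.3 = 269.9877, v = 501.5·(+0.13367)/0.75221 + 232.3 = 321.4186

c0=(304.94, 410.89) c1=(419.92, 383.73) c2=(393.77, 291.40) c3=(269.99, 321.42)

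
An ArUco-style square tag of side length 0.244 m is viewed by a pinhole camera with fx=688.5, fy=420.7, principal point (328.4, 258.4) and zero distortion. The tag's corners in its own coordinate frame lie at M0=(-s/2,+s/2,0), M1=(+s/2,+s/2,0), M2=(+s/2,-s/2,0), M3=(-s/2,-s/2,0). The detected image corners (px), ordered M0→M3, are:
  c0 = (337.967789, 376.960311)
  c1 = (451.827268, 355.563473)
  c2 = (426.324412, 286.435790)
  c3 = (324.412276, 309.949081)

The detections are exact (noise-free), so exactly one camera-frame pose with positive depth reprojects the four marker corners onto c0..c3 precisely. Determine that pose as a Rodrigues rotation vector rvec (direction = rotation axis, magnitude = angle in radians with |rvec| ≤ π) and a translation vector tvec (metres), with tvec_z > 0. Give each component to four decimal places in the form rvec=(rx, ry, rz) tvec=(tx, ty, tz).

rvec=(-0.5572, 0.4801, -0.2664) tvec=(0.1096, 0.2386, 1.3845)

Intrinsics K: fx=688.5, fy=420.7, cx=328.4, cy=258.4
Marker side s = 0.244 m; corners in marker frame (Z=0):
  M0 = (-0.1220, +0.1220, 0)
  M1 = (+0.1220, +0.1220, 0)
  M2 = (+0.1220, -0.1220, 0)
  M3 = (-0.1220, -0.1220, 0)
Detected image corners:
  c0 = (337.967789, 376.960311) px
  c1 = (451.827268, 355.563473) px
  c2 = (426.324412, 286.435790) px
  c3 = (324.412276, 309.949081) px
Planar DLT: solve 8×8 A·h = b for H (H[2,2]=1):
  H  [+340.21655 -77.30523 +382.92752]
  H  [-179.13175 +143.77999 +330.89746]
  H  [-0.26153 -0.40651 +1.00000]
B = K⁻¹H; ‖b₁‖=0.722307, ‖b₂‖=0.722307; λ = 2/(‖b₁‖+‖b₂‖) = 1.384452, sign → tz>0 ⇒ λ=+1.384452
r₁ = λ·B[:,0] = (+0.85682,-0.36710,-0.36208); r₂ = λ·B[:,1] = (+0.11300,+0.81883,-0.56280)
r₃ = r₁×r₂ = (+0.50308,+0.44130,+0.74307); SVD([r₁ r₂ r₃]) → R = UVᵀ:
  R  [+0.85682 +0.11300 +0.50308]
  R  [-0.36710 +0.81883 +0.44130]
  R  [-0.36208 -0.56280 +0.74307]
t = (+0.10965, +0.23858, +1.38445) m
tr R = 2.418727; θ = arccos((tr R − 1)/2) = 0.782202 rad = 44.817°
axis k = ((R−Rᵀ)₃₂, (R−Rᵀ)₁₃, (R−Rᵀ)₂₁) / (2 sinθ) = (-0.712287, +0.613726, -0.340569)
rvec = θ·k = (-0.557152, +0.480058, -0.266393)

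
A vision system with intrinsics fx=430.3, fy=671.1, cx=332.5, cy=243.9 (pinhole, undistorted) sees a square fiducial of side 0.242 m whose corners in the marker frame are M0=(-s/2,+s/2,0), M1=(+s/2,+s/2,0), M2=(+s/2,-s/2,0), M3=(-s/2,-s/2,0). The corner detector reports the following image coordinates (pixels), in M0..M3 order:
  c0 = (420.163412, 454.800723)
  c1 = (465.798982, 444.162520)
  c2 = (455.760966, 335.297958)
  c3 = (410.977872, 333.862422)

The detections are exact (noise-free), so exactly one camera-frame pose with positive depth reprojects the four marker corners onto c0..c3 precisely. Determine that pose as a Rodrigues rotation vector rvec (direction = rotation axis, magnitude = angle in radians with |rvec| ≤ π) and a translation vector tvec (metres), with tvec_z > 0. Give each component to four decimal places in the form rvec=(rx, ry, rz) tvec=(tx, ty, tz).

rvec=(-0.2627, -0.6783, 0.0124) tvec=(0.3589, 0.3166, 1.4468)

Intrinsics K: fx=430.3, fy=671.1, cx=332.5, cy=243.9
Marker side s = 0.242 m; corners in marker frame (Z=0):
  M0 = (-0.1210, +0.1210, 0)
  M1 = (+0.1210, +0.1210, 0)
  M2 = (+0.1210, -0.1210, 0)
  M3 = (-0.1210, -0.1210, 0)
Detected image corners:
  c0 = (420.163412, 454.800723) px
  c1 = (465.798982, 444.162520) px
  c2 = (455.760966, 335.297958) px
  c3 = (410.977872, 333.862422) px
Planar DLT: solve 8×8 A·h = b for H (H[2,2]=1):
  H  [+374.07815 -34.15347 +439.24630]
  H  [+149.06994 +407.33545 +390.73851]
  H  [+0.42745 -0.16880 +1.00000]
B = K⁻¹H; ‖b₁‖=0.691189, ‖b₂‖=0.691189; λ = 2/(‖b₁‖+‖b₂‖) = 1.446782, sign → tz>0 ⇒ λ=+1.446782
r₁ = λ·B[:,0] = (+0.77988,+0.09661,+0.61843); r₂ = λ·B[:,1] = (+0.07387,+0.96690,-0.24421)
r₃ = r₁×r₂ = (-0.62156,+0.23614,+0.74693); SVD([r₁ r₂ r₃]) → R = UVᵀ:
  R  [+0.77988 +0.07387 -0.62156]
  R  [+0.09661 +0.96690 +0.23614]
  R  [+0.61843 -0.24421 +0.74693]
t = (+0.35891, +0.31656, +1.44678) m
tr R = 2.493713; θ = arccos((tr R − 1)/2) = 0.727474 rad = 41.681°
axis k = ((R−Rᵀ)₃₂, (R−Rᵀ)₁₃, (R−Rᵀ)₂₁) / (2 sinθ) = (-0.361177, -0.932341, +0.017097)
rvec = θ·k = (-0.262747, -0.678253, +0.012438)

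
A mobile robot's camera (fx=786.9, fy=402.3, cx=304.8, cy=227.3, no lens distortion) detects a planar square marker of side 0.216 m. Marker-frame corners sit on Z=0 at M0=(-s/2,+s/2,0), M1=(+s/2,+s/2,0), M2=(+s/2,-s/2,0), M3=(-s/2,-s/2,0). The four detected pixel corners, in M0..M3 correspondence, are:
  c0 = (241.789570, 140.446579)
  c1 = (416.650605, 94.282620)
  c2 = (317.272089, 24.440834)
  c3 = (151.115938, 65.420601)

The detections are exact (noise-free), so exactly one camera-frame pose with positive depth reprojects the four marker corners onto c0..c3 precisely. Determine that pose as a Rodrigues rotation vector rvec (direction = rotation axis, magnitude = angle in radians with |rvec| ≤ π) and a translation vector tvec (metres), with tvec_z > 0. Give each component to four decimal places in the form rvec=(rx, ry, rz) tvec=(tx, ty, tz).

rvec=(-0.3050, -0.0495, -0.5184) tvec=(-0.0259, -0.3195, 0.8701)

Intrinsics K: fx=786.9, fy=402.3, cx=304.8, cy=227.3
Marker side s = 0.216 m; corners in marker frame (Z=0):
  M0 = (-0.1080, +0.1080, 0)
  M1 = (+0.1080, +0.1080, 0)
  M2 = (+0.1080, -0.1080, 0)
  M3 = (-0.1080, -0.1080, 0)
Detected image corners:
  c0 = (241.789570, 140.446579) px
  c1 = (416.650605, 94.282620) px
  c2 = (317.272089, 24.440834) px
  c3 = (151.115938, 65.420601) px
Planar DLT: solve 8×8 A·h = b for H (H[2,2]=1):
  H  [+828.61669 +351.41834 +281.39354]
  H  [-189.81622 +309.57163 +79.58099]
  H  [+0.14168 -0.31531 +1.00000]
B = K⁻¹H; ‖b₁‖=1.149311, ‖b₂‖=1.149311; λ = 2/(‖b₁‖+‖b₂‖) = 0.870087, sign → tz>0 ⇒ λ=+0.870087
r₁ = λ·B[:,0] = (+0.86847,-0.48018,+0.12327); r₂ = λ·B[:,1] = (+0.49484,+0.82454,-0.27435)
r₃ = r₁×r₂ = (+0.03009,+0.29926,+0.95370); SVD([r₁ r₂ r₃]) → R = UVᵀ:
  R  [+0.86847 +0.49484 +0.03009]
  R  [-0.48018 +0.82454 +0.29926]
  R  [+0.12327 -0.27435 +0.95370]
t = (-0.02588, -0.31948, +0.87009) m
tr R = 2.646705; θ = arccos((tr R − 1)/2) = 0.603503 rad = 34.578°
axis k = ((R−Rᵀ)₃₂, (R−Rᵀ)₁₃, (R−Rᵀ)₂₁) / (2 sinθ) = (-0.505356, -0.082089, -0.858998)
rvec = θ·k = (-0.304984, -0.049541, -0.518408)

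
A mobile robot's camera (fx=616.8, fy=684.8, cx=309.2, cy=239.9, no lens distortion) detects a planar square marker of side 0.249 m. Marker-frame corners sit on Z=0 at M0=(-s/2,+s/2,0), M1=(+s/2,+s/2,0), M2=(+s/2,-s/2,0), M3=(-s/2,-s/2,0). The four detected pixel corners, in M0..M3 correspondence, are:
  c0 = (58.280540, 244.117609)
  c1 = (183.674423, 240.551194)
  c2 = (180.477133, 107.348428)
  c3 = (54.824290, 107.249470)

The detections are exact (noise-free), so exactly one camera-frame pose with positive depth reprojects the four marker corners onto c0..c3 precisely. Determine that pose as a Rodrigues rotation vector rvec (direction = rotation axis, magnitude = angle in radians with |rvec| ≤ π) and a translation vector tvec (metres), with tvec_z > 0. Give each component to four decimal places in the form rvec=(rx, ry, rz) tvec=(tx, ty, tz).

rvec=(0.0051, -0.1383, -0.0257) tvec=(-0.3872, -0.1200, 1.2634)

Intrinsics K: fx=616.8, fy=684.8, cx=309.2, cy=239.9
Marker side s = 0.249 m; corners in marker frame (Z=0):
  M0 = (-0.1245, +0.1245, 0)
  M1 = (+0.1245, +0.1245, 0)
  M2 = (+0.1245, -0.1245, 0)
  M3 = (-0.1245, -0.1245, 0)
Detected image corners:
  c0 = (58.280540, 244.117609) px
  c1 = (183.674423, 240.551194) px
  c2 = (180.477133, 107.348428) px
  c3 = (54.824290, 107.249470) px
Planar DLT: solve 8×8 A·h = b for H (H[2,2]=1):
  H  [+517.12438 +13.99708 +120.16755]
  H  [+12.10137 +543.15412 +174.85025]
  H  [+0.10908 +0.00539 +1.00000]
B = K⁻¹H; ‖b₁‖=0.791538, ‖b₂‖=0.791538; λ = 2/(‖b₁‖+‖b₂‖) = 1.263363, sign → tz>0 ⇒ λ=+1.263363
r₁ = λ·B[:,0] = (+0.99012,-0.02595,+0.13781); r₂ = λ·B[:,1] = (+0.02525,+0.99966,+0.00681)
r₃ = r₁×r₂ = (-0.13794,-0.00327,+0.99044); SVD([r₁ r₂ r₃]) → R = UVᵀ:
  R  [+0.99012 +0.02525 -0.13794]
  R  [-0.02595 +0.99966 -0.00327]
  R  [+0.13781 +0.00681 +0.99044]
t = (-0.38719, -0.12001, +1.26336) m
tr R = 2.980212; θ = arccos((tr R − 1)/2) = 0.140785 rad = 8.066°
axis k = ((R−Rᵀ)₃₂, (R−Rᵀ)₁₃, (R−Rᵀ)₂₁) / (2 sinθ) = (+0.035927, -0.982557, -0.182457)
rvec = θ·k = (+0.005058, -0.138330, -0.025687)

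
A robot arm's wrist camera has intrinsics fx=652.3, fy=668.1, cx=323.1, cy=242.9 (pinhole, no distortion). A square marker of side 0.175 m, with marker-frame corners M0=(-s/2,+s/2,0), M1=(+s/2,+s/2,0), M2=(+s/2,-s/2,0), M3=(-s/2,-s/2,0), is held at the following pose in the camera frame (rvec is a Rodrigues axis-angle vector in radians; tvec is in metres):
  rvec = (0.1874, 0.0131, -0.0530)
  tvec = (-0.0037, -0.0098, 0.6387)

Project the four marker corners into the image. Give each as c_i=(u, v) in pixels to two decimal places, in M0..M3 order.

Intrinsics K: fx=652.3, fy=668.1, cx=323.1, cy=242.9
Marker side s = 0.175 m; corners in marker frame (Z=0):
  M0 = (-0.0875, +0.0875, 0)
  M1 = (+0.0875, +0.0875, 0)
  M2 = (+0.0875, -0.0875, 0)
  M3 = (-0.0875, -0.0875, 0)
rvec = (0.1874, 0.0131, -0.0530), |rvec| = θ = 0.19519 rad = 11.184°
Rodrigues: sinθ=0.19395, 1−cosθ=0.01899; R = I + sinθ·[k]× + (1−cosθ)·[k]×²:
    [+0.99851 +0.05389 +0.00807]
    [-0.05144 +0.98110 -0.18656]
    [-0.01797 +0.18587 +0.98241]
t = (-0.0037, -0.0098, 0.6387) m
M0: Pc = R·M0+t = (-0.08635, +0.08055, +0.65654); u = 652.3·(-0.08635)/0.65654 + 323.1 = 237.3023, v = 668.1·(+0.08055)/0.65654 + 242.9 = 324.8658
M1: Pc = R·M1+t = (+0.08839, +0.07154, +0.65339); u = 652.3·(+0.08839)/0.65339 + 323.1 = 411.3376, v = 668.1·(+0.07154)/0.65339 + 242.9 = 316.0555
M2: Pc = R·M2+t = (+0.07895, -0.10015, +0.62086); u = 652.3·(+0.07895)/0.62086 + 323.1 = 406.0525, v = 668.1·(-0.10015)/0.62086 + 242.9 = 135.1338
M3: Pc = R·M3+t = (-0.09579, -0.09114, +0.62401); u = 652.3·(-0.09579)/0.62401 + 323.1 = 222.9721, v = 668.1·(-0.09114)/0.62401 + 242.9 = 145.3150

c0=(237.30, 324.87) c1=(411.34, 316.06) c2=(406.05, 135.13) c3=(222.97, 145.32)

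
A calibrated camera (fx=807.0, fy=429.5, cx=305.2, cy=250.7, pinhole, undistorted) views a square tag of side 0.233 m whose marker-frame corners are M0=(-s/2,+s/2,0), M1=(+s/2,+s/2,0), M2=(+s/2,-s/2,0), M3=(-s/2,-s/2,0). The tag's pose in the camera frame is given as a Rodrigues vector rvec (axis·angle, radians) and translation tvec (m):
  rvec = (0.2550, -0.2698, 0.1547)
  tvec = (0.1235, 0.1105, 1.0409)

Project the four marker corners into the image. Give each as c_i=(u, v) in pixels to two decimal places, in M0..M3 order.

c0=(298.23, 337.18) c1=(461.39, 342.62) c2=(502.42, 255.91) c3=(333.20, 244.37)

Intrinsics K: fx=807.0, fy=429.5, cx=305.2, cy=250.7
Marker side s = 0.233 m; corners in marker frame (Z=0):
  M0 = (-0.1165, +0.1165, 0)
  M1 = (+0.1165, +0.1165, 0)
  M2 = (+0.1165, -0.1165, 0)
  M3 = (-0.1165, -0.1165, 0)
rvec = (0.2550, -0.2698, 0.1547), |rvec| = θ = 0.40218 rad = 23.043°
Rodrigues: sinθ=0.39143, 1−cosθ=0.07979; R = I + sinθ·[k]× + (1−cosθ)·[k]×²:
    [+0.95229 -0.18450 -0.24313]
    [+0.11662 +0.95612 -0.26877]
    [+0.28205 +0.22759 +0.93202]
t = (0.1235, 0.1105, 1.0409) m
M0: Pc = R·M0+t = (-0.00894, +0.20830, +1.03456); u = 807.0·(-0.00894)/1.03456 + 305.2 = 298.2297, v = 429.5·(+0.20830)/1.03456 + 250.7 = 337.1769
M1: Pc = R·M1+t = (+0.21295, +0.23547, +1.10027); u = 807.0·(+0.21295)/1.10027 + 305.2 = 461.3869, v = 429.5·(+0.23547)/1.10027 + 250.7 = 342.6193
M2: Pc = R·M2+t = (+0.25594, +0.01270, +1.04724); u = 807.0·(+0.25594)/1.04724 + 305.2 = 502.4226, v = 429.5·(+0.01270)/1.04724 + 250.7 = 255.9082
M3: Pc = R·M3+t = (+0.03405, -0.01447, +0.98153); u = 807.0·(+0.03405)/0.98153 + 305.2 = 333.1980, v = 429.5·(-0.01447)/0.98153 + 250.7 = 244.3662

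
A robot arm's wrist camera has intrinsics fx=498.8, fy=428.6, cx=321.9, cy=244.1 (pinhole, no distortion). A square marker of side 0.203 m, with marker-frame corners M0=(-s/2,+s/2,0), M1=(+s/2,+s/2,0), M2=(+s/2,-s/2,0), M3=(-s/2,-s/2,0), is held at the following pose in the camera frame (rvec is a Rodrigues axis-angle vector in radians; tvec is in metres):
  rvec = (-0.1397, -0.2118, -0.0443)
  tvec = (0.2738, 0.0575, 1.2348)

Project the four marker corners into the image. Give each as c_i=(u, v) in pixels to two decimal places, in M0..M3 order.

Intrinsics K: fx=498.8, fy=428.6, cx=321.9, cy=244.1
Marker side s = 0.203 m; corners in marker frame (Z=0):
  M0 = (-0.1015, +0.1015, 0)
  M1 = (+0.1015, +0.1015, 0)
  M2 = (+0.1015, -0.1015, 0)
  M3 = (-0.1015, -0.1015, 0)
rvec = (-0.1397, -0.2118, -0.0443), |rvec| = θ = 0.25756 rad = 14.757°
Rodrigues: sinθ=0.25472, 1−cosθ=0.03299; R = I + sinθ·[k]× + (1−cosθ)·[k]×²:
    [+0.97672 +0.05852 -0.20639]
    [-0.02910 +0.98932 +0.14283]
    [+0.21254 -0.13350 +0.96799]
t = (0.2738, 0.0575, 1.2348) m
M0: Pc = R·M0+t = (+0.18060, +0.16087, +1.19968); u = 498.8·(+0.18060)/1.19968 + 321.9 = 396.9910, v = 428.6·(+0.16087)/1.19968 + 244.1 = 301.5727
M1: Pc = R·M1+t = (+0.37888, +0.15496, +1.24282); u = 498.8·(+0.37888)/1.24282 + 321.9 = 473.9602, v = 428.6·(+0.15496)/1.24282 + 244.1 = 297.5403
M2: Pc = R·M2+t = (+0.36700, -0.04587, +1.26992); u = 498.8·(+0.36700)/1.26992 + 321.9 = 466.0489, v = 428.6·(-0.04587)/1.26992 + 244.1 = 228.6190
M3: Pc = R·M3+t = (+0.16872, -0.03996, +1.22678); u = 498.8·(+0.16872)/1.22678 + 321.9 = 390.5017, v = 428.6·(-0.03996)/1.22678 + 244.1 = 230.1383

c0=(396.99, 301.57) c1=(473.96, 297.54) c2=(466.05, 228.62) c3=(390.50, 230.14)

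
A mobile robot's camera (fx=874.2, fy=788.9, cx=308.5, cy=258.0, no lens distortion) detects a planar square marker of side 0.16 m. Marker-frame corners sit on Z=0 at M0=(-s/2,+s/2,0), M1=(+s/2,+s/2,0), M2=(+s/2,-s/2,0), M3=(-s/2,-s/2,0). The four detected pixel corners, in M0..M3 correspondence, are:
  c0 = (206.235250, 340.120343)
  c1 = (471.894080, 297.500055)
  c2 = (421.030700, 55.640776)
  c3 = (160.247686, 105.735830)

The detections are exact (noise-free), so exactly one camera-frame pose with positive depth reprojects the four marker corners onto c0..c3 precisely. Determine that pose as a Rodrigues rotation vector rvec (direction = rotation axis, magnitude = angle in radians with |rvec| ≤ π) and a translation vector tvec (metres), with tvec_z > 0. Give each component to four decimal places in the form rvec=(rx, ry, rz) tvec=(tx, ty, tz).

Intrinsics K: fx=874.2, fy=788.9, cx=308.5, cy=258.0
Marker side s = 0.16 m; corners in marker frame (Z=0):
  M0 = (-0.0800, +0.0800, 0)
  M1 = (+0.0800, +0.0800, 0)
  M2 = (+0.0800, -0.0800, 0)
  M3 = (-0.0800, -0.0800, 0)
Detected image corners:
  c0 = (206.235250, 340.120343) px
  c1 = (471.894080, 297.500055) px
  c2 = (421.030700, 55.640776) px
  c3 = (160.247686, 105.735830) px
Planar DLT: solve 8×8 A·h = b for H (H[2,2]=1):
  H  [+1578.55089 +278.18211 +312.47959]
  H  [-332.05949 +1472.50172 +199.40813]
  H  [-0.21117 -0.07692 +1.00000]
B = K⁻¹H; ‖b₁‖=1.924488, ‖b₂‖=1.924488; λ = 2/(‖b₁‖+‖b₂‖) = 0.519619, sign → tz>0 ⇒ λ=+0.519619
r₁ = λ·B[:,0] = (+0.97700,-0.18283,-0.10973); r₂ = λ·B[:,1] = (+0.17946,+0.98295,-0.03997)
r₃ = r₁×r₂ = (+0.11516,+0.01936,+0.99316); SVD([r₁ r₂ r₃]) → R = UVᵀ:
  R  [+0.97700 +0.17946 +0.11516]
  R  [-0.18283 +0.98295 +0.01936]
  R  [-0.10973 -0.03997 +0.99316]
t = (+0.00237, -0.03859, +0.51962) m
tr R = 2.953114; θ = arccos((tr R − 1)/2) = 0.216958 rad = 12.431°
axis k = ((R−Rᵀ)₃₂, (R−Rᵀ)₁₃, (R−Rᵀ)₂₁) / (2 sinθ) = (-0.137816, +0.522368, -0.841510)
rvec = θ·k = (-0.029900, +0.113332, -0.182572)

rvec=(-0.0299, 0.1133, -0.1826) tvec=(0.0024, -0.0386, 0.5196)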